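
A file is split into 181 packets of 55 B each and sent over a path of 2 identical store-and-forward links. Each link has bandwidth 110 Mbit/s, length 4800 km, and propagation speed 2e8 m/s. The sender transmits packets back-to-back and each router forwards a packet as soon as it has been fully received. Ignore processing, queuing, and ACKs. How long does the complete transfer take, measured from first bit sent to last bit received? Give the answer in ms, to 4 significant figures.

Per-hop transmission t_tx = L/R = 440/110000000 = 0.004 ms.
Per-hop propagation t_prop = 4800000/200000000 = 24 ms.
Pipeline fill: first packet needs 2·t_tx to clear all hops; remaining 180 packets each add one t_tx.
Total = (2+181-1)·t_tx + 2·t_prop = 182·0.004 + 2·24 = 48.73 ms.

48.73 ms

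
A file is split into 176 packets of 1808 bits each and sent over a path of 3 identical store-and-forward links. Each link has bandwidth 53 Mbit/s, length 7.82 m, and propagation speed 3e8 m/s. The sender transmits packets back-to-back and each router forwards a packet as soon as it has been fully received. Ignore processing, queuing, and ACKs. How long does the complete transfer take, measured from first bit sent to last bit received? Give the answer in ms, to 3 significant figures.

Per-hop transmission t_tx = L/R = 1808/53000000 = 0.0341132 ms.
Per-hop propagation t_prop = 7.82/300000000 = 2.60667e-05 ms.
Pipeline fill: first packet needs 3·t_tx to clear all hops; remaining 175 packets each add one t_tx.
Total = (3+176-1)·t_tx + 3·t_prop = 178·0.0341132 + 3·2.60667e-05 = 6.07 ms.

6.07 ms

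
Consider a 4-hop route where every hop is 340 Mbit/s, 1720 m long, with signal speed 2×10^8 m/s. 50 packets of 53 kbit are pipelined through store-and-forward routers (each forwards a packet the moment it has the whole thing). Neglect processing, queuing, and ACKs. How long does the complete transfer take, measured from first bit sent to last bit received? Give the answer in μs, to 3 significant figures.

Per-hop transmission t_tx = L/R = 53000/340000000 = 155.882 μs.
Per-hop propagation t_prop = 1720/200000000 = 8.6 μs.
Pipeline fill: first packet needs 4·t_tx to clear all hops; remaining 49 packets each add one t_tx.
Total = (4+50-1)·t_tx + 4·t_prop = 53·155.882 + 4·8.6 = 8300 μs.

8300 μs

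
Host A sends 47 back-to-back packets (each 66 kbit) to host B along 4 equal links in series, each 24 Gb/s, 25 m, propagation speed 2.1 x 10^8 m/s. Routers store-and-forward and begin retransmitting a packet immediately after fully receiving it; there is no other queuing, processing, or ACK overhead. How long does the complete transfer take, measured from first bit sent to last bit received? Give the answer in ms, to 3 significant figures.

0.138 ms

Per-hop transmission t_tx = L/R = 66000/24000000000 = 0.00275 ms.
Per-hop propagation t_prop = 25/210000000 = 0.000119048 ms.
Pipeline fill: first packet needs 4·t_tx to clear all hops; remaining 46 packets each add one t_tx.
Total = (4+47-1)·t_tx + 4·t_prop = 50·0.00275 + 4·0.000119048 = 0.138 ms.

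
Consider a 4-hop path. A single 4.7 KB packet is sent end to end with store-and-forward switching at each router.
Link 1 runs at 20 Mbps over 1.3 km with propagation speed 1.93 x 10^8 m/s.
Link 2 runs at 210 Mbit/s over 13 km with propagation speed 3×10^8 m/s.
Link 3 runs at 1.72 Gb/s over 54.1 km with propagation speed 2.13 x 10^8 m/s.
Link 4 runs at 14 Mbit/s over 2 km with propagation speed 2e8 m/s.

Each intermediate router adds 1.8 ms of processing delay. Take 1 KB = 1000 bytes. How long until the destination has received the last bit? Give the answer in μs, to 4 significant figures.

L = 37600 bits.
Transmission delays (L/R per hop): 1880, 179.048, 21.8605, 2685.71 μs; sum = 4766.62 μs.
Propagation delays (d/s per hop): 6.73575, 43.3333, 253.991, 10 μs; sum = 314.06 μs.
Processing at 3 router(s): 3 × 1.8 ms = 5400 μs.
End-to-end = 10480 μs.

10480 μs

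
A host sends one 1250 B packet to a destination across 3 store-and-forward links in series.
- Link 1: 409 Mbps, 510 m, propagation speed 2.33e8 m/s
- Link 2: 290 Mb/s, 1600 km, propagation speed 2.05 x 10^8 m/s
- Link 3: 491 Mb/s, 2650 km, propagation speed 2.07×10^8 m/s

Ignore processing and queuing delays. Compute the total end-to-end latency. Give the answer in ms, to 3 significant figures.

L = 1250 × 8 = 10000 bits.
Transmission delays (L/R per hop): 0.0244499, 0.0344828, 0.0203666 ms; sum = 0.0792992 ms.
Propagation delays (d/s per hop): 0.00218884, 7.80488, 12.8019 ms; sum = 20.609 ms.
End-to-end = 20.7 ms.

20.7 ms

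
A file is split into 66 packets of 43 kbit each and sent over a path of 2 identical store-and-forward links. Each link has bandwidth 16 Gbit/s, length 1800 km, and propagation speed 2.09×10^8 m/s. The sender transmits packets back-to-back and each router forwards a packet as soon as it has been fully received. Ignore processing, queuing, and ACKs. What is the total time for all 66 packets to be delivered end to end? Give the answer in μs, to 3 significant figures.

17400 μs

Per-hop transmission t_tx = L/R = 43000/16000000000 = 2.6875 μs.
Per-hop propagation t_prop = 1800000/209000000 = 8612.44 μs.
Pipeline fill: first packet needs 2·t_tx to clear all hops; remaining 65 packets each add one t_tx.
Total = (2+66-1)·t_tx + 2·t_prop = 67·2.6875 + 2·8612.44 = 17400 μs.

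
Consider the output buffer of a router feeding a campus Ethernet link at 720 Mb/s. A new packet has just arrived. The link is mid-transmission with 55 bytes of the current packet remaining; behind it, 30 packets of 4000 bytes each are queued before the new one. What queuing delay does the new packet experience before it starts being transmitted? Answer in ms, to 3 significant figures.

1.33 ms

Each queued packet: L/R = 32000/720000000 = 0.0444444 ms.
30 queued → 1.33333 ms.
Plus remaining 440 bits of current packet: 0.000611111 ms.
Queuing delay = 1.33 ms.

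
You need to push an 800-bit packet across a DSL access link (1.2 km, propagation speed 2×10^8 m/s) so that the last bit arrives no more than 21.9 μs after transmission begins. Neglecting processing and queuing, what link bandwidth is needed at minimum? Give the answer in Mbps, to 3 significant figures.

50.3 Mbps

Propagation delay = 1200 / 200000000 = 6 μs.
Transmission budget = 21.9 − 6 = 15.9 μs.
R ≥ L / t_tx = 800 bits / 1.59e-05 s = 50.3 Mbps.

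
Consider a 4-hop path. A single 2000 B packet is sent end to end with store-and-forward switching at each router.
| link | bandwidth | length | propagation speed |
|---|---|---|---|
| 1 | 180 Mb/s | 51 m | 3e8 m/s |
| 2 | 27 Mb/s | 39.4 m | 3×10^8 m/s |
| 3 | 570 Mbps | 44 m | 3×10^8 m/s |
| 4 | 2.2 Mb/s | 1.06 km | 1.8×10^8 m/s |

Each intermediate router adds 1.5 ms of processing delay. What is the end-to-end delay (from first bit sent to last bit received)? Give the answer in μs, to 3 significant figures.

12500 μs

L = 2000 × 8 = 16000 bits.
Transmission delays (L/R per hop): 88.8889, 592.593, 28.0702, 7272.73 μs; sum = 7982.28 μs.
Propagation delays (d/s per hop): 0.17, 0.131333, 0.146667, 5.88889 μs; sum = 6.33689 μs.
Processing at 3 router(s): 3 × 1.5 ms = 4500 μs.
End-to-end = 12500 μs.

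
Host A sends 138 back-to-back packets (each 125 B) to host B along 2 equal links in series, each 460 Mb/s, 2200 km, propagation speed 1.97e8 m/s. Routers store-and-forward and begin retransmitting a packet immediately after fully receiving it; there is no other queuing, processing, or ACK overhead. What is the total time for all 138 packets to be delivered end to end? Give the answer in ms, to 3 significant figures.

22.6 ms

Per-hop transmission t_tx = L/R = 1000/460000000 = 0.00217391 ms.
Per-hop propagation t_prop = 2200000/197000000 = 11.1675 ms.
Pipeline fill: first packet needs 2·t_tx to clear all hops; remaining 137 packets each add one t_tx.
Total = (2+138-1)·t_tx + 2·t_prop = 139·0.00217391 + 2·11.1675 = 22.6 ms.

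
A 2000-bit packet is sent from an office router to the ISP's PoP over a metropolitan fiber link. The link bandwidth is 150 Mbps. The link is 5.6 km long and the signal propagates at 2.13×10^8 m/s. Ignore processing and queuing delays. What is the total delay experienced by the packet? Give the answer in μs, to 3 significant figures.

Transmission delay = L/R = 2000 / 150000000 = 13.3333 μs.
Propagation delay = d/s = 5600 m / 213000000 m/s = 26.2911 μs.
Total = 39.6 μs.

39.6 μs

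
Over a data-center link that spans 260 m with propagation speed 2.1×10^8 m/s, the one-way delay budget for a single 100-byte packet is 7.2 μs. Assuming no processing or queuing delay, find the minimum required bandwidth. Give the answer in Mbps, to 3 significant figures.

134 Mbps

L = 800 bits.
Propagation delay = 260 / 210000000 = 1.2381 μs.
Transmission budget = 7.2 − 1.2381 = 5.9619 μs.
R ≥ L / t_tx = 800 bits / 5.9619e-06 s = 134 Mbps.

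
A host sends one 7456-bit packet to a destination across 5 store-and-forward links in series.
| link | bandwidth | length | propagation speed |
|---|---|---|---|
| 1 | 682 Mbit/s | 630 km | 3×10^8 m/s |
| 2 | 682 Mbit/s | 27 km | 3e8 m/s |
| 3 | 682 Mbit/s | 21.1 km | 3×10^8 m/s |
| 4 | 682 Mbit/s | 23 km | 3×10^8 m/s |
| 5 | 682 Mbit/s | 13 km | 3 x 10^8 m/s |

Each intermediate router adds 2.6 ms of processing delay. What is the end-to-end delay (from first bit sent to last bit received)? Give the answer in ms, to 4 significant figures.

Transmission delay per hop = L/R = 7456/682000000 = 0.0109326 ms; 5 hops → 0.0546628 ms.
Propagation delays (d/s per hop): 2.1, 0.09, 0.0703333, 0.0766667, 0.0433333 ms; sum = 2.38033 ms.
Processing at 4 router(s): 4 × 2.6 ms = 10.4 ms.
End-to-end = 12.83 ms.

12.83 ms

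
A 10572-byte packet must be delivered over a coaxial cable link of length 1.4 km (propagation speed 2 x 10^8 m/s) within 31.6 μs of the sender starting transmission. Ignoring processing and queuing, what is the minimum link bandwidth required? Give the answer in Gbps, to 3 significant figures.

L = 84576 bits.
Propagation delay = 1400 / 200000000 = 7 μs.
Transmission budget = 31.6 − 7 = 24.6 μs.
R ≥ L / t_tx = 84576 bits / 2.46e-05 s = 3.44 Gbps.

3.44 Gbps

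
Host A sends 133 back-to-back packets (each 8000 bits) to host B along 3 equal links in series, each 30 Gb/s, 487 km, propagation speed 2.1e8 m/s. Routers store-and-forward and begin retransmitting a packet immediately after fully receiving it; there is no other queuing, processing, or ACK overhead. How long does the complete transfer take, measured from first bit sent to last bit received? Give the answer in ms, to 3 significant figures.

Per-hop transmission t_tx = L/R = 8000/30000000000 = 0.000266667 ms.
Per-hop propagation t_prop = 487000/210000000 = 2.31905 ms.
Pipeline fill: first packet needs 3·t_tx to clear all hops; remaining 132 packets each add one t_tx.
Total = (3+133-1)·t_tx + 3·t_prop = 135·0.000266667 + 3·2.31905 = 6.99 ms.

6.99 ms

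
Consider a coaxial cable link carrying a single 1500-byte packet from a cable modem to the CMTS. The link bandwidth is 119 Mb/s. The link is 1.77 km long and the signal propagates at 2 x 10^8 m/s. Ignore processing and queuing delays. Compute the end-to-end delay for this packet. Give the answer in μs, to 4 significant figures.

L = 1500 × 8 = 12000 bits.
Transmission delay = L/R = 12000 / 119000000 = 100.84 μs.
Propagation delay = d/s = 1770 m / 200000000 m/s = 8.85 μs.
Total = 109.7 μs.

109.7 μs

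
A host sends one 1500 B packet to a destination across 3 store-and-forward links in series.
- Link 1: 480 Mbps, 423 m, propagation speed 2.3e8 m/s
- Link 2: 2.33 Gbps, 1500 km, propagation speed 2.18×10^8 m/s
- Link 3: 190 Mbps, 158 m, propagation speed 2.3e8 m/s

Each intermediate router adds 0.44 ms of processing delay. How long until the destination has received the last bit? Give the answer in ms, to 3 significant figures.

L = 1500 × 8 = 12000 bits.
Transmission delays (L/R per hop): 0.025, 0.00515021, 0.0631579 ms; sum = 0.0933081 ms.
Propagation delays (d/s per hop): 0.00183913, 6.88073, 0.000686957 ms; sum = 6.88326 ms.
Processing at 2 router(s): 2 × 0.44 ms = 0.88 ms.
End-to-end = 7.86 ms.

7.86 ms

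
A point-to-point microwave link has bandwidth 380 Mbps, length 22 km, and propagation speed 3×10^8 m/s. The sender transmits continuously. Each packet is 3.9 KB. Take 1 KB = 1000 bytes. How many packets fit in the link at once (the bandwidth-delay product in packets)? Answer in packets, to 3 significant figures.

Propagation delay = 22000 / 300000000 = 7.33333e-05 s.
BDP = R × t_prop = 380000000 × 7.33333e-05 = 27866.7 bits.
In packets of 31200 bits: 0.893 packets.

0.893 packets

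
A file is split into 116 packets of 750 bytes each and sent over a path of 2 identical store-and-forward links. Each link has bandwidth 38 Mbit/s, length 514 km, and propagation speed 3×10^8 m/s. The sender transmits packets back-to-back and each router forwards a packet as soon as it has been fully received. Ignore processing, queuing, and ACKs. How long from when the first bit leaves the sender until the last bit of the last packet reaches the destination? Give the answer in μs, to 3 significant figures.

21900 μs

Per-hop transmission t_tx = L/R = 6000/38000000 = 157.895 μs.
Per-hop propagation t_prop = 514000/300000000 = 1713.33 μs.
Pipeline fill: first packet needs 2·t_tx to clear all hops; remaining 115 packets each add one t_tx.
Total = (2+116-1)·t_tx + 2·t_prop = 117·157.895 + 2·1713.33 = 21900 μs.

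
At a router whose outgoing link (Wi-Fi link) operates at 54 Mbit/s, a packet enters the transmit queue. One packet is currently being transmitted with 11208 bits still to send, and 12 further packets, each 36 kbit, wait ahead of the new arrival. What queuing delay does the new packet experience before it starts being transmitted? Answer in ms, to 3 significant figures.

Each queued packet: L/R = 36000/54000000 = 0.666667 ms.
12 queued → 8 ms.
Plus remaining 11208 bits of current packet: 0.207556 ms.
Queuing delay = 8.21 ms.

8.21 ms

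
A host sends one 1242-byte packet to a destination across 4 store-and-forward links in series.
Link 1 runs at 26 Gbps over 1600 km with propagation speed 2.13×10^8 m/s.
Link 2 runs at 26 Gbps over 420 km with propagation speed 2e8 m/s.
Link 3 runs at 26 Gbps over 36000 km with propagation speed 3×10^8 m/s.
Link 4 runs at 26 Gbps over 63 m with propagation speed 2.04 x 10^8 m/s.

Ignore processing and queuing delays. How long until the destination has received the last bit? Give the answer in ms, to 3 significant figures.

130 ms

L = 1242 × 8 = 9936 bits.
Transmission delay per hop = L/R = 9936/26000000000 = 0.000382154 ms; 4 hops → 0.00152862 ms.
Propagation delays (d/s per hop): 7.51174, 2.1, 120, 0.000308824 ms; sum = 129.612 ms.
End-to-end = 130 ms.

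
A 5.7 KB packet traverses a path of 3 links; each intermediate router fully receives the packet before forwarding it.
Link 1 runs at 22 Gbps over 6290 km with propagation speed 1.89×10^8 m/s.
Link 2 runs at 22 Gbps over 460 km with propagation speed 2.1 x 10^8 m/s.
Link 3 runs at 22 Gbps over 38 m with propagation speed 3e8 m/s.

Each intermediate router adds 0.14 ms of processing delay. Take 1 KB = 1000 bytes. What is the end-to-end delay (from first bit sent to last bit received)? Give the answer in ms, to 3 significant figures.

L = 45600 bits.
Transmission delay per hop = L/R = 45600/22000000000 = 0.00207273 ms; 3 hops → 0.00621818 ms.
Propagation delays (d/s per hop): 33.2804, 2.19048, 0.000126667 ms; sum = 35.471 ms.
Processing at 2 router(s): 2 × 0.14 ms = 0.28 ms.
End-to-end = 35.8 ms.

35.8 ms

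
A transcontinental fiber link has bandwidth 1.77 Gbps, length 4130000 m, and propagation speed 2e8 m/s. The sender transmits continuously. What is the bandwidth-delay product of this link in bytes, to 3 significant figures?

4570000 bytes

Propagation delay = 4130000 / 200000000 = 0.02065 s.
BDP = R × t_prop = 1770000000 × 0.02065 = 36550500 bits.
In bytes: 36550500/8 = 4570000 bytes.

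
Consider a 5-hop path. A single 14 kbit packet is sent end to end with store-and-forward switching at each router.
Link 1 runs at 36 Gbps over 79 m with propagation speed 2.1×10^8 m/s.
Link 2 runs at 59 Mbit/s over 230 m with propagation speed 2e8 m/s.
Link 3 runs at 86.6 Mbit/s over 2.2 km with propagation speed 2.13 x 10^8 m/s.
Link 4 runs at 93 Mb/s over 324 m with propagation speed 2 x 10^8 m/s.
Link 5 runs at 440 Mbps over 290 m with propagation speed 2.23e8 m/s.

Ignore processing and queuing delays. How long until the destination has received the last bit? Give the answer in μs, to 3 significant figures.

596 μs

L = 14000 bits.
Transmission delays (L/R per hop): 0.388889, 237.288, 161.663, 150.538, 31.8182 μs; sum = 581.696 μs.
Propagation delays (d/s per hop): 0.37619, 1.15, 10.3286, 1.62, 1.30045 μs; sum = 14.7753 μs.
End-to-end = 596 μs.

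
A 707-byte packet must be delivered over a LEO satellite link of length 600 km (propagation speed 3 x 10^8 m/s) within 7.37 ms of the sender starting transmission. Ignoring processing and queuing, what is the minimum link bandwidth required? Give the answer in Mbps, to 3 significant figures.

1.05 Mbps

L = 5656 bits.
Propagation delay = 600000 / 300000000 = 2 ms.
Transmission budget = 7.37 − 2 = 5.37 ms.
R ≥ L / t_tx = 5656 bits / 0.00537 s = 1.05 Mbps.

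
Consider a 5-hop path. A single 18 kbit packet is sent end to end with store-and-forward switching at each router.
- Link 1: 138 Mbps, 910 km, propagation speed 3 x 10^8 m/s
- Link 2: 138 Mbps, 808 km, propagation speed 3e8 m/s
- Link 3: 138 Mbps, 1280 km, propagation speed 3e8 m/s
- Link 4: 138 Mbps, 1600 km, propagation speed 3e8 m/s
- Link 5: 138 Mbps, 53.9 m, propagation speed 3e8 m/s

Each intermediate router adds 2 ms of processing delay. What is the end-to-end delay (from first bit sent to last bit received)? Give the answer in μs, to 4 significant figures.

L = 18000 bits.
Transmission delay per hop = L/R = 18000/138000000 = 130.435 μs; 5 hops → 652.174 μs.
Propagation delays (d/s per hop): 3033.33, 2693.33, 4266.67, 5333.33, 0.179667 μs; sum = 15326.8 μs.
Processing at 4 router(s): 4 × 2 ms = 8000 μs.
End-to-end = 23980 μs.

23980 μs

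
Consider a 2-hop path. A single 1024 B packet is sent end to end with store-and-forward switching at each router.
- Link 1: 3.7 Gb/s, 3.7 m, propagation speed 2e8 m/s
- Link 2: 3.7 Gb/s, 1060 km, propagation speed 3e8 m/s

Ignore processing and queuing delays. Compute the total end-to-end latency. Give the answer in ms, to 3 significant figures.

L = 1024 × 8 = 8192 bits.
Transmission delay per hop = L/R = 8192/3700000000 = 0.00221405 ms; 2 hops → 0.00442811 ms.
Propagation delays (d/s per hop): 1.85e-05, 3.53333 ms; sum = 3.53335 ms.
End-to-end = 3.54 ms.

3.54 ms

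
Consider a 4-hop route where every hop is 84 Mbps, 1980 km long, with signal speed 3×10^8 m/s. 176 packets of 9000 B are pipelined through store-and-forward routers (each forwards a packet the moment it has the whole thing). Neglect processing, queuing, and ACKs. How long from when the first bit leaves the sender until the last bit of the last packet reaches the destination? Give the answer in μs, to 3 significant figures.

180000 μs

Per-hop transmission t_tx = L/R = 72000/84000000 = 857.143 μs.
Per-hop propagation t_prop = 1980000/300000000 = 6600 μs.
Pipeline fill: first packet needs 4·t_tx to clear all hops; remaining 175 packets each add one t_tx.
Total = (4+176-1)·t_tx + 4·t_prop = 179·857.143 + 4·6600 = 180000 μs.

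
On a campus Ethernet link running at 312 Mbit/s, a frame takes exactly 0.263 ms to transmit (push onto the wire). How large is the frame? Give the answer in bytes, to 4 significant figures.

L = R × t_tx = 312000000 b/s × 0.000263 s = 82056 bits.
In bytes: 82056 / 8 = 10260 bytes.

10260 bytes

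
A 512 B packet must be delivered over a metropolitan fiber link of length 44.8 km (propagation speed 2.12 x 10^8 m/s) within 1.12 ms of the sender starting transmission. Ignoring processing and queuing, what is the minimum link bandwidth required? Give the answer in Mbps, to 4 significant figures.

4.508 Mbps

L = 4096 bits.
Propagation delay = 44800 / 212000000 = 0.211321 ms.
Transmission budget = 1.12 − 0.211321 = 0.908679 ms.
R ≥ L / t_tx = 4096 bits / 0.000908679 s = 4.508 Mbps.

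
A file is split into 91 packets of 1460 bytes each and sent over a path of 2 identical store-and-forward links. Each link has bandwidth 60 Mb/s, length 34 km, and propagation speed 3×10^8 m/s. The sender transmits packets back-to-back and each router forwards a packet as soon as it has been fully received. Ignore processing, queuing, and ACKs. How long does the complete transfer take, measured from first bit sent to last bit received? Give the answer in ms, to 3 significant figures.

18.1 ms

Per-hop transmission t_tx = L/R = 11680/60000000 = 0.194667 ms.
Per-hop propagation t_prop = 34000/300000000 = 0.113333 ms.
Pipeline fill: first packet needs 2·t_tx to clear all hops; remaining 90 packets each add one t_tx.
Total = (2+91-1)·t_tx + 2·t_prop = 92·0.194667 + 2·0.113333 = 18.1 ms.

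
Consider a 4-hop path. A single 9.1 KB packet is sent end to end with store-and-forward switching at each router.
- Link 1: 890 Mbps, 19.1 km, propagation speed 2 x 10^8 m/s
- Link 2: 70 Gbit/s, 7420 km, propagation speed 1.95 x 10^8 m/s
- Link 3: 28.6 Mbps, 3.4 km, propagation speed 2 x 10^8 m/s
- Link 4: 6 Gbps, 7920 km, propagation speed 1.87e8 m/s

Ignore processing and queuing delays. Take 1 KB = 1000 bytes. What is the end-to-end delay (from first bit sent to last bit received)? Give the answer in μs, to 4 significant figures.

L = 72800 bits.
Transmission delays (L/R per hop): 81.7978, 1.04, 2545.45, 12.1333 μs; sum = 2640.43 μs.
Propagation delays (d/s per hop): 95.5, 38051.3, 17, 42352.9 μs; sum = 80516.7 μs.
End-to-end = 83160 μs.

83160 μs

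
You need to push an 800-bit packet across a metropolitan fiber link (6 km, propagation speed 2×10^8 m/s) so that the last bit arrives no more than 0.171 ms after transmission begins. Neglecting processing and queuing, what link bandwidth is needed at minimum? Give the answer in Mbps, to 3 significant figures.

5.67 Mbps

Propagation delay = 6000 / 200000000 = 0.03 ms.
Transmission budget = 0.171 − 0.03 = 0.141 ms.
R ≥ L / t_tx = 800 bits / 0.000141 s = 5.67 Mbps.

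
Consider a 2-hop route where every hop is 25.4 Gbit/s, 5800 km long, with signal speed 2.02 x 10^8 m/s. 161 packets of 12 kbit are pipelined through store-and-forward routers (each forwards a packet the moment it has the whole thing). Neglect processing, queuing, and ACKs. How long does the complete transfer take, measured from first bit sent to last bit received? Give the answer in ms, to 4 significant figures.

Per-hop transmission t_tx = L/R = 12000/25400000000 = 0.000472441 ms.
Per-hop propagation t_prop = 5800000/202000000 = 28.7129 ms.
Pipeline fill: first packet needs 2·t_tx to clear all hops; remaining 160 packets each add one t_tx.
Total = (2+161-1)·t_tx + 2·t_prop = 162·0.000472441 + 2·28.7129 = 57.50 ms.

57.50 ms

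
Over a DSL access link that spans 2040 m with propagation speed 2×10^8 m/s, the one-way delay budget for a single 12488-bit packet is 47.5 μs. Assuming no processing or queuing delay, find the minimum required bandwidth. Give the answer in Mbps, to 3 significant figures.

Propagation delay = 2040 / 200000000 = 10.2 μs.
Transmission budget = 47.5 − 10.2 = 37.3 μs.
R ≥ L / t_tx = 12488 bits / 3.73e-05 s = 335 Mbps.

335 Mbps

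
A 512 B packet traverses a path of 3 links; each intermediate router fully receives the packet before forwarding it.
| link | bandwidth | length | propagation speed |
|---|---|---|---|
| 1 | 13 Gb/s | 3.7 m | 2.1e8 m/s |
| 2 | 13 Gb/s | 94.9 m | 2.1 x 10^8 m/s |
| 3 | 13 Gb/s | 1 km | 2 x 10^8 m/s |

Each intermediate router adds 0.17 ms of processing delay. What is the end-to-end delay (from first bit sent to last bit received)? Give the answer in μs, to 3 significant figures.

L = 512 × 8 = 4096 bits.
Transmission delay per hop = L/R = 4096/13000000000 = 0.315077 μs; 3 hops → 0.945231 μs.
Propagation delays (d/s per hop): 0.017619, 0.451905, 5 μs; sum = 5.46952 μs.
Processing at 2 router(s): 2 × 0.17 ms = 340 μs.
End-to-end = 346 μs.

346 μs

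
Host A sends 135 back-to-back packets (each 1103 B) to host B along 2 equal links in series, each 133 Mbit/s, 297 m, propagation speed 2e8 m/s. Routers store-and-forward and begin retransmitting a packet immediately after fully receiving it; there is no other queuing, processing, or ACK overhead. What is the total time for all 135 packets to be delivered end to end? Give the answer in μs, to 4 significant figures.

Per-hop transmission t_tx = L/R = 8824/133000000 = 66.3459 μs.
Per-hop propagation t_prop = 297/200000000 = 1.485 μs.
Pipeline fill: first packet needs 2·t_tx to clear all hops; remaining 134 packets each add one t_tx.
Total = (2+135-1)·t_tx + 2·t_prop = 136·66.3459 + 2·1.485 = 9026 μs.

9026 μs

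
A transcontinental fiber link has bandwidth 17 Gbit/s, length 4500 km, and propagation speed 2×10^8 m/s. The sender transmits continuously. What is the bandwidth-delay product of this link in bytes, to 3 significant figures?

Propagation delay = 4500000 / 200000000 = 0.0225 s.
BDP = R × t_prop = 17000000000 × 0.0225 = 382500000 bits.
In bytes: 382500000/8 = 47800000 bytes.

47800000 bytes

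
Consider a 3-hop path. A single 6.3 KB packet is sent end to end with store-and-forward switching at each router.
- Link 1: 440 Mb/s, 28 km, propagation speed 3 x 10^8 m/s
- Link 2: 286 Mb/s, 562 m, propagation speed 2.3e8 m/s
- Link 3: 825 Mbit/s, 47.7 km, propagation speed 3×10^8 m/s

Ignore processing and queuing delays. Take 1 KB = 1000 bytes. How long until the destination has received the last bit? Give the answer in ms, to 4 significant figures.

0.6066 ms

L = 50400 bits.
Transmission delays (L/R per hop): 0.114545, 0.176224, 0.0610909 ms; sum = 0.35186 ms.
Propagation delays (d/s per hop): 0.0933333, 0.00244348, 0.159 ms; sum = 0.254777 ms.
End-to-end = 0.6066 ms.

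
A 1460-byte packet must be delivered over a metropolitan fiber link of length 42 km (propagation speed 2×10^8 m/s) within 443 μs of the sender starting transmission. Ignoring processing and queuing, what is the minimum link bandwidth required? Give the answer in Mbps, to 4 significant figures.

50.13 Mbps

L = 11680 bits.
Propagation delay = 42000 / 200000000 = 210 μs.
Transmission budget = 443 − 210 = 233 μs.
R ≥ L / t_tx = 11680 bits / 0.000233 s = 50.13 Mbps.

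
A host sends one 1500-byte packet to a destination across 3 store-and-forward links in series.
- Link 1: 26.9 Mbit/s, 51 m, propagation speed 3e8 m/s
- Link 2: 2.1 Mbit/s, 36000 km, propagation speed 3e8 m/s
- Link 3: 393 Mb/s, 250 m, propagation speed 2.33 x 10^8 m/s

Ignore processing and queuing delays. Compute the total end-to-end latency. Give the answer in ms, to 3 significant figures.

L = 1500 × 8 = 12000 bits.
Transmission delays (L/R per hop): 0.446097, 5.71429, 0.0305344 ms; sum = 6.19092 ms.
Propagation delays (d/s per hop): 0.00017, 120, 0.00107296 ms; sum = 120.001 ms.
End-to-end = 126 ms.

126 ms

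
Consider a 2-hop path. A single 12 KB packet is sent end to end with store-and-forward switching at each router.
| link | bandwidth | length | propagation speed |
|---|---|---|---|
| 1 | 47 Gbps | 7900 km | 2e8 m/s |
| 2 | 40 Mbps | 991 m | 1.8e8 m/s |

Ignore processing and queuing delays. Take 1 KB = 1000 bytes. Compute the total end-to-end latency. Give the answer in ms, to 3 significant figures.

L = 96000 bits.
Transmission delays (L/R per hop): 0.00204255, 2.4 ms; sum = 2.40204 ms.
Propagation delays (d/s per hop): 39.5, 0.00550556 ms; sum = 39.5055 ms.
End-to-end = 41.9 ms.

41.9 ms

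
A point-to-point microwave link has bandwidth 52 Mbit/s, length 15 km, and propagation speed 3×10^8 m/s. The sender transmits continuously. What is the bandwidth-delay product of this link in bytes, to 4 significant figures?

Propagation delay = 15000 / 300000000 = 5e-05 s.
BDP = R × t_prop = 52000000 × 5e-05 = 2600 bits.
In bytes: 2600/8 = 325.0 bytes.

325.0 bytes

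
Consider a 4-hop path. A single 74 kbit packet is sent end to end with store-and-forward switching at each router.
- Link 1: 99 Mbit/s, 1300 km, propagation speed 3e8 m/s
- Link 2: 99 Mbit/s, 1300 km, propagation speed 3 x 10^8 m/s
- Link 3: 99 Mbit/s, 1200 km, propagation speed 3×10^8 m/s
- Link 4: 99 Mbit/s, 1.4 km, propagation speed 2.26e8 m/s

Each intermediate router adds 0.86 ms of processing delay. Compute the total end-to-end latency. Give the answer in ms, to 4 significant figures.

L = 74000 bits.
Transmission delay per hop = L/R = 74000/99000000 = 0.747475 ms; 4 hops → 2.9899 ms.
Propagation delays (d/s per hop): 4.33333, 4.33333, 4, 0.00619469 ms; sum = 12.6729 ms.
Processing at 3 router(s): 3 × 0.86 ms = 2.58 ms.
End-to-end = 18.24 ms.

18.24 ms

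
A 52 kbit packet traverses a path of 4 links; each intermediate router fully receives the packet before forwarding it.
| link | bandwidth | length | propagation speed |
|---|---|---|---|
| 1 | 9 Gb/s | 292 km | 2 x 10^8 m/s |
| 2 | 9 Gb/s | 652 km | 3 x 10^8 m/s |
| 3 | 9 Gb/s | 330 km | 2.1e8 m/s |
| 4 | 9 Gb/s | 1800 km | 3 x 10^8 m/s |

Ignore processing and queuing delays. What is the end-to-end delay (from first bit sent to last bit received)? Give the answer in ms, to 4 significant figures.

L = 52000 bits.
Transmission delay per hop = L/R = 52000/9000000000 = 0.00577778 ms; 4 hops → 0.0231111 ms.
Propagation delays (d/s per hop): 1.46, 2.17333, 1.57143, 6 ms; sum = 11.2048 ms.
End-to-end = 11.23 ms.

11.23 ms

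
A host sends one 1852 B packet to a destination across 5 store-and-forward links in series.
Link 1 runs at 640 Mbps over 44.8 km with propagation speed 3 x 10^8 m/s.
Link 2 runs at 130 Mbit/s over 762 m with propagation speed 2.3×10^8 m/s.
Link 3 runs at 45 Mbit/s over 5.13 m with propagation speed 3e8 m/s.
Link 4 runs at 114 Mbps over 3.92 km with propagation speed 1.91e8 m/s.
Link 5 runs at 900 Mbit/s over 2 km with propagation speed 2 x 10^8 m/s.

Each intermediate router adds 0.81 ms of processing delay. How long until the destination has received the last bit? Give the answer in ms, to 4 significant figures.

L = 1852 × 8 = 14816 bits.
Transmission delays (L/R per hop): 0.02315, 0.113969, 0.329244, 0.129965, 0.0164622 ms; sum = 0.612791 ms.
Propagation delays (d/s per hop): 0.149333, 0.00331304, 1.71e-05, 0.0205236, 0.01 ms; sum = 0.183187 ms.
Processing at 4 router(s): 4 × 0.81 ms = 3.24 ms.
End-to-end = 4.036 ms.

4.036 ms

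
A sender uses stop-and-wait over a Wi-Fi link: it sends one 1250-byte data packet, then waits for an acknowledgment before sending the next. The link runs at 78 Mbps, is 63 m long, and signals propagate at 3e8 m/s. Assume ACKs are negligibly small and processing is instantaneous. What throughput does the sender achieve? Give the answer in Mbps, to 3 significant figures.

t_tx = L/R = 10000/78000000 = 0.000128205 s.
t_prop = 63/300000000 = 2.1e-07 s; RTT = 4.2e-07 s.
Cycle = t_tx + RTT = 0.000128625 s.
Throughput = L / cycle = 10000 / 0.000128625 = 77.7 Mbps.

77.7 Mbps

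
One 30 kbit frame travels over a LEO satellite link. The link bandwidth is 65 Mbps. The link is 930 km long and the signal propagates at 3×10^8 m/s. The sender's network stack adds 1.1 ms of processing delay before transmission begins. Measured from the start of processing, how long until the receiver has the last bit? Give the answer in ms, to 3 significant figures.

L = 30000 bits.
Transmission delay = L/R = 30000 / 65000000 = 0.461538 ms.
Propagation delay = d/s = 930000 m / 300000000 m/s = 3.1 ms.
Plus processing delay 1.1 ms = 1.1 ms.
Total = 4.66 ms.

4.66 ms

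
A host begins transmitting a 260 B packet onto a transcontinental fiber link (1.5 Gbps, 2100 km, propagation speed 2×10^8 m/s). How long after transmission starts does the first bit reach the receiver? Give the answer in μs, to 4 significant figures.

First bit experiences only propagation delay: d/s = 2100000/200000000 = 10500 μs.

10500 μs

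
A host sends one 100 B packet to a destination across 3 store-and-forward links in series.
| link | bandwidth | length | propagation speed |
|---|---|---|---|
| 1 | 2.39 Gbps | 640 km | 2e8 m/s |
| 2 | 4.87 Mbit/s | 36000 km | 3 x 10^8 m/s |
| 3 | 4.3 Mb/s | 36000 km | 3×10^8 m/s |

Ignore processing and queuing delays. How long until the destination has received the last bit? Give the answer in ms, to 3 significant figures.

244 ms

L = 100 × 8 = 800 bits.
Transmission delays (L/R per hop): 0.000334728, 0.164271, 0.186047 ms; sum = 0.350652 ms.
Propagation delays (d/s per hop): 3.2, 120, 120 ms; sum = 243.2 ms.
End-to-end = 244 ms.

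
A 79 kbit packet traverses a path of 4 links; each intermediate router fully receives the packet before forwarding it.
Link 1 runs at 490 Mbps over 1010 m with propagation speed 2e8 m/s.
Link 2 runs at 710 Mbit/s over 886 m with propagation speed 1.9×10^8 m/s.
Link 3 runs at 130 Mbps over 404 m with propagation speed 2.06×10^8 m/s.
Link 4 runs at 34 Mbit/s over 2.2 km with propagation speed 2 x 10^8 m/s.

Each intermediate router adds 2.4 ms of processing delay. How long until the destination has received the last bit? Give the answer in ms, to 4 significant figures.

L = 79000 bits.
Transmission delays (L/R per hop): 0.161224, 0.111268, 0.607692, 2.32353 ms; sum = 3.20371 ms.
Propagation delays (d/s per hop): 0.00505, 0.00466316, 0.00196117, 0.011 ms; sum = 0.0226743 ms.
Processing at 3 router(s): 3 × 2.4 ms = 7.2 ms.
End-to-end = 10.43 ms.

10.43 ms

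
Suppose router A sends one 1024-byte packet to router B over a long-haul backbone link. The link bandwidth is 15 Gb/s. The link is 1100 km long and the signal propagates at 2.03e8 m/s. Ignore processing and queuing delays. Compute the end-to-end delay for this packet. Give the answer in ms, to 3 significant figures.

5.42 ms

L = 1024 × 8 = 8192 bits.
Transmission delay = L/R = 8192 / 15000000000 = 0.000546133 ms.
Propagation delay = d/s = 1100000 m / 2.03e+08 m/s = 5.41872 ms.
Total = 5.42 ms.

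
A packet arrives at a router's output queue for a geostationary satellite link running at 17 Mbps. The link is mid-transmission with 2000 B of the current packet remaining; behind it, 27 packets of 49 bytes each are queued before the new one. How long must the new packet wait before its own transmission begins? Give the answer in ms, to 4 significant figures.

1.564 ms

Each queued packet: L/R = 392/17000000 = 0.0230588 ms.
27 queued → 0.622588 ms.
Plus remaining 16000 bits of current packet: 0.941176 ms.
Queuing delay = 1.564 ms.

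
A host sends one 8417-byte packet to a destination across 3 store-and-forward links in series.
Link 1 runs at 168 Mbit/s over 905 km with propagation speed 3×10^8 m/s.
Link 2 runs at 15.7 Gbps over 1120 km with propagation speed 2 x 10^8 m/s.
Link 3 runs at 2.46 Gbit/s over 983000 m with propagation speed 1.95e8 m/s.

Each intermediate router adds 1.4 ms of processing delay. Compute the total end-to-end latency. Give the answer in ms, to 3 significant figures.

L = 8417 × 8 = 67336 bits.
Transmission delays (L/R per hop): 0.40081, 0.00428892, 0.0273724 ms; sum = 0.432471 ms.
Propagation delays (d/s per hop): 3.01667, 5.6, 5.04103 ms; sum = 13.6577 ms.
Processing at 2 router(s): 2 × 1.4 ms = 2.8 ms.
End-to-end = 16.9 ms.

16.9 ms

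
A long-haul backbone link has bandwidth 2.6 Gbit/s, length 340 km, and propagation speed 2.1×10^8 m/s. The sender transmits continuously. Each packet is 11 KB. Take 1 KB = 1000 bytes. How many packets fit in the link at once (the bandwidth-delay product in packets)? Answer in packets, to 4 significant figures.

47.84 packets

Propagation delay = 340000 / 210000000 = 0.00161905 s.
BDP = R × t_prop = 2600000000 × 0.00161905 = 4209520 bits.
In packets of 88000 bits: 47.84 packets.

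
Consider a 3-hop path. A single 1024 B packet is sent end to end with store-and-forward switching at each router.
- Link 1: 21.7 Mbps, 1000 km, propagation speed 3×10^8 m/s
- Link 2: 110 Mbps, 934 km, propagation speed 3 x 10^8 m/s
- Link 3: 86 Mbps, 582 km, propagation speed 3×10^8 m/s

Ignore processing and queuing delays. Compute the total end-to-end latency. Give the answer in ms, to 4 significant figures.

L = 1024 × 8 = 8192 bits.
Transmission delays (L/R per hop): 0.377512, 0.0744727, 0.0952558 ms; sum = 0.54724 ms.
Propagation delays (d/s per hop): 3.33333, 3.11333, 1.94 ms; sum = 8.38667 ms.
End-to-end = 8.934 ms.

8.934 ms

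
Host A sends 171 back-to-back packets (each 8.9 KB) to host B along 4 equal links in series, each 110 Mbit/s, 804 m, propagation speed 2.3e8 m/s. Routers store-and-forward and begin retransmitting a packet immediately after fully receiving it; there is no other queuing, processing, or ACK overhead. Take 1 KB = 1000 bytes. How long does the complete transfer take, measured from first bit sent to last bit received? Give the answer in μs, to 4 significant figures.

Per-hop transmission t_tx = L/R = 71200/110000000 = 647.273 μs.
Per-hop propagation t_prop = 804/2.3e+08 = 3.49565 μs.
Pipeline fill: first packet needs 4·t_tx to clear all hops; remaining 170 packets each add one t_tx.
Total = (4+171-1)·t_tx + 4·t_prop = 174·647.273 + 4·3.49565 = 112600 μs.

112600 μs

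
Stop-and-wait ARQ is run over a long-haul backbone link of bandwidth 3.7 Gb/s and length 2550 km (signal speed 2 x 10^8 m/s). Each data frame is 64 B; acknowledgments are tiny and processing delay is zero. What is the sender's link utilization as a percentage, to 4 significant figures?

0.0005427 %

t_tx = L/R = 512/3700000000 = 1.38378e-07 s.
t_prop = 2550000/200000000 = 0.01275 s; RTT = 0.0255 s.
Cycle = t_tx + RTT = 0.0255001 s.
Utilization = t_tx / cycle = 1.38378e-07/0.0255001 = 0.0005427 %.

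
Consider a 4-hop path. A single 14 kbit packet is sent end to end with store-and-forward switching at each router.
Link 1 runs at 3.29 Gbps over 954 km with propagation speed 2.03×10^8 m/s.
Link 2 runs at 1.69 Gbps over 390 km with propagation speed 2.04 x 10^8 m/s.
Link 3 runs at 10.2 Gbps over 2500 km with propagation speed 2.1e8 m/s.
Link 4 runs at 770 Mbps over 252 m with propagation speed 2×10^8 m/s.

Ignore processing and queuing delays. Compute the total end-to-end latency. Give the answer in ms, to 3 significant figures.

18.5 ms

L = 14000 bits.
Transmission delays (L/R per hop): 0.00425532, 0.00828402, 0.00137255, 0.0181818 ms; sum = 0.0320937 ms.
Propagation delays (d/s per hop): 4.69951, 1.91176, 11.9048, 0.00126 ms; sum = 18.5173 ms.
End-to-end = 18.5 ms.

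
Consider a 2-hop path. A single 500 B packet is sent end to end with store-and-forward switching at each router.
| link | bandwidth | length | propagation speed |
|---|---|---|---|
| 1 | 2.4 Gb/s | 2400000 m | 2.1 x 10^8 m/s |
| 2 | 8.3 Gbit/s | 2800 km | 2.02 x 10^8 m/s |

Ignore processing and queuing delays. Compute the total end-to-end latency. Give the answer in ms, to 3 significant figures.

25.3 ms

L = 500 × 8 = 4000 bits.
Transmission delays (L/R per hop): 0.00166667, 0.000481928 ms; sum = 0.00214859 ms.
Propagation delays (d/s per hop): 11.4286, 13.8614 ms; sum = 25.29 ms.
End-to-end = 25.3 ms.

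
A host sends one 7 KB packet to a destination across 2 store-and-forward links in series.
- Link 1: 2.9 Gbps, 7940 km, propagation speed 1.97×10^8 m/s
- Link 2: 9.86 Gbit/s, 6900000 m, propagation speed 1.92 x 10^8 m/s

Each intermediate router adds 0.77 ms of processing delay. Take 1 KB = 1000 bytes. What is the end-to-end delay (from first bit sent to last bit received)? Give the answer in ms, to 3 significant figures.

77.0 ms

L = 56000 bits.
Transmission delays (L/R per hop): 0.0193103, 0.00567951 ms; sum = 0.0249899 ms.
Propagation delays (d/s per hop): 40.3046, 35.9375 ms; sum = 76.2421 ms.
Processing at 1 router(s): 1 × 0.77 ms = 0.77 ms.
End-to-end = 77.0 ms.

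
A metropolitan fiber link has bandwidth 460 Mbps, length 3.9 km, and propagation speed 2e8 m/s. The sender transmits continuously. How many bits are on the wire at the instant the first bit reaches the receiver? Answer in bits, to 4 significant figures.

Propagation delay = 3900 / 200000000 = 1.95e-05 s.
BDP = R × t_prop = 460000000 × 1.95e-05 = 8970 bits.

8970 bits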